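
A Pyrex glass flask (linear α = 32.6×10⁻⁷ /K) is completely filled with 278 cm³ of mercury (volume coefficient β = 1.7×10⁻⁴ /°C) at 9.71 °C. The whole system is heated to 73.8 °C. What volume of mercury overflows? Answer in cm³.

The flask also expands: β_container ≈ 3α = 9.78×10⁻⁶ /K
Net overflow = V₀(β_liq − 3α_cont)ΔT
β − 3α = 1.70×10⁻⁴ − 9.78×10⁻⁶ = 1.6022×10⁻⁴ /K; ΔT = 64.09 K
ΔV = 278 × 1.6022×10⁻⁴ × 64.09 = 2.85 cm³

2.85 cm³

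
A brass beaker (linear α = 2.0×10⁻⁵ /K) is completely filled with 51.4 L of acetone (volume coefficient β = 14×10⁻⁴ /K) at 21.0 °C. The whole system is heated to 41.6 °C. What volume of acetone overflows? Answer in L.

The beaker also expands: β_container ≈ 3α = 6.0×10⁻⁵ /K
Net overflow = V₀(β_liq − 3α_cont)ΔT
β − 3α = 1.40×10⁻³ − 6.0×10⁻⁵ = 1.34×10⁻³ /K; ΔT = 20.6 K
ΔV = 51.4 × 1.34×10⁻³ × 20.6 = 1.42 L

1.42 L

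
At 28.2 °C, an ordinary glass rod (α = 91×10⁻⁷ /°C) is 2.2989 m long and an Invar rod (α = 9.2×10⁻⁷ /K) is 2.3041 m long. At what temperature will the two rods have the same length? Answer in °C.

Equal length when α₁L₁ΔT − α₂L₂ΔT = L₂ − L₁ = 5.20×10⁻³ m
α₁L₁ = 2.091999×10⁻⁵, α₂L₂ = 2.119772×10⁻⁶ → Δ(αL) = 1.8800218×10⁻⁵ m/K
ΔT = 5.20×10⁻³ / 1.8800218×10⁻⁵ = 276.593 K, so T = 28.2 + 276.593 = 304.793 °C

T = 304.8 °C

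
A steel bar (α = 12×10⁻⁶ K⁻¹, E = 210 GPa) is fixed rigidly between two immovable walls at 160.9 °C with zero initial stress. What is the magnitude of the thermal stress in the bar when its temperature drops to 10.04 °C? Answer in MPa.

σ = 380 MPa

Fully constrained: the free strain ε = αΔT is blocked, so σ = Eε = EαΔT.
|ΔT| = 150.86 K
σ = 210×10⁹ × 12×10⁻⁶ × 150.86 = 3.80×10⁸ Pa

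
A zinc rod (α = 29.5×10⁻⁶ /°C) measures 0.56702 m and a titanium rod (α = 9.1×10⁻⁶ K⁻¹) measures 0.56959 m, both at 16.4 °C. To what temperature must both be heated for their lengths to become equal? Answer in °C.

T = 239.0 °C

Equal length when α₁L₁ΔT − α₂L₂ΔT = L₂ − L₁ = 2.57×10⁻³ m
α₁L₁ = 1.672709×10⁻⁵, α₂L₂ = 5.183269×10⁻⁶ → Δ(αL) = 1.1543821×10⁻⁵ m/K
ΔT = 2.57×10⁻³ / 1.1543821×10⁻⁵ = 222.630 K, so T = 16.4 + 222.630 = 239.030 °C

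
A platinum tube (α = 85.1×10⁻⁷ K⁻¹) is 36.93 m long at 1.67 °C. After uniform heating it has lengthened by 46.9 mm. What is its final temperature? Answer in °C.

ΔL = αL₀ΔT ⇒ ΔT = ΔL / (αL₀)
ΔT = 46.9×10⁻³ m / (85.1×10⁻⁷ × 36.93 m) = 149.23 K
T = 1.67 + 149.23 = 150.90 °C

T = 151 °C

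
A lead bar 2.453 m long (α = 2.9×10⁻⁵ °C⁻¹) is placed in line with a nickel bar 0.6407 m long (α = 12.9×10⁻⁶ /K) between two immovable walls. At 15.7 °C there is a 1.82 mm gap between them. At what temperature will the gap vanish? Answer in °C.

T = 38.6 °C

α₁L₁ = 7.1137×10⁻⁵ m/K, α₂L₂ = 8.26503×10⁻⁶ m/K → total 7.940203×10⁻⁵ m/K
ΔT = g/(α₁L₁+α₂L₂) = 1.82×10⁻³ / 7.940203×10⁻⁵ = 22.921 K
T = 15.7 + 22.921 = 38.621 °C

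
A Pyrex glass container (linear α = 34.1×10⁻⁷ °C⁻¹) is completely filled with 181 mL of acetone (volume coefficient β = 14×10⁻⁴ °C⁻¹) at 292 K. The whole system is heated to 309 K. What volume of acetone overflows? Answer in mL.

4.28 mL

The container also expands: β_container ≈ 3α = 1.023×10⁻⁵ /K
Net overflow = V₀(β_liq − 3α_cont)ΔT
β − 3α = 1.40×10⁻³ − 1.023×10⁻⁵ = 1.38977×10⁻³ /K; ΔT = 17 K
ΔV = 181 × 1.38977×10⁻³ × 17 = 4.28 mL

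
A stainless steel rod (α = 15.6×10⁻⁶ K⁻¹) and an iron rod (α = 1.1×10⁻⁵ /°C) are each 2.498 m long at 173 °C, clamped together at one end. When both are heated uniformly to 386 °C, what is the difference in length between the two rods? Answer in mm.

ΔT = 213 K
stainless steel: ΔL = 15.6×10⁻⁶ × 2.498 m × 213 = 8.3004×10⁻³ m = 8.3004 mm
iron: ΔL = 1.1×10⁻⁵ × 2.498 m × 213 = 5.8528×10⁻³ m = 5.8528 mm
difference = 8.3004 − 5.8528 = 2.4476 mm

2.45 mm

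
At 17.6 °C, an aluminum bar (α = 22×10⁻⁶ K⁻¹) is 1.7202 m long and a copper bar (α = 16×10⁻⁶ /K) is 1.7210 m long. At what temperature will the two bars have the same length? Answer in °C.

L₁(1 + α₁ΔT) = L₂(1 + α₂ΔT) ⇒ ΔT = (L₂ − L₁)/(α₁L₁ − α₂L₂)
L₂ − L₁ = 1.7210 − 1.7202 = 8.00×10⁻⁴ m
α₁L₁ − α₂L₂ = 22×10⁻⁶×1.7202 − 16×10⁻⁶×1.7210 = 1.03084×10⁻⁵ m/K
ΔT = 8.00×10⁻⁴ / 1.03084×10⁻⁵ = 77.6066 K
T = 17.6 + 77.6066 = 95.2066 °C

T = 95.21 °C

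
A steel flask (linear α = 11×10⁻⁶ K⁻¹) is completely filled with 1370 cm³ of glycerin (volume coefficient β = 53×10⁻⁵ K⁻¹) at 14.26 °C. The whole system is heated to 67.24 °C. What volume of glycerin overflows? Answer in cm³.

The flask also expands: β_container ≈ 3α = 3.3×10⁻⁵ /K
Net overflow = V₀(β_liq − 3α_cont)ΔT
β − 3α = 5.30×10⁻⁴ − 3.3×10⁻⁵ = 4.97×10⁻⁴ /K; ΔT = 52.98 K
ΔV = 1370 × 4.97×10⁻⁴ × 52.98 = 36.1 cm³

36.1 cm³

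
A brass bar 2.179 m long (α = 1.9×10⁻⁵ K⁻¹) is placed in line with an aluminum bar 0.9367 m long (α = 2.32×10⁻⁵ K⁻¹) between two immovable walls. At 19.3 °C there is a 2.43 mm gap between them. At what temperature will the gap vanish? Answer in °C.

T = 57.8 °C

α₁L₁ = 4.1401×10⁻⁵ m/K, α₂L₂ = 2.173144×10⁻⁵ m/K → total 6.313244×10⁻⁵ m/K
ΔT = g/(α₁L₁+α₂L₂) = 2.43×10⁻³ / 6.313244×10⁻⁵ = 38.491 K
T = 19.3 + 38.491 = 57.791 °C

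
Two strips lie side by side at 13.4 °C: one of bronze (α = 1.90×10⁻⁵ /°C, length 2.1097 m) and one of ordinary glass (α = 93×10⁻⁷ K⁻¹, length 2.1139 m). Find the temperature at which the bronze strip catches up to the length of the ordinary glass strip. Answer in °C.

L₁(1 + α₁ΔT) = L₂(1 + α₂ΔT) ⇒ ΔT = (L₂ − L₁)/(α₁L₁ − α₂L₂)
L₂ − L₁ = 2.1139 − 2.1097 = 4.20×10⁻³ m
α₁L₁ − α₂L₂ = 1.90×10⁻⁵×2.1097 − 93×10⁻⁷×2.1139 = 2.042503×10⁻⁵ m/K
ΔT = 4.20×10⁻³ / 2.042503×10⁻⁵ = 205.630 K
T = 13.4 + 205.630 = 219.030 °C

T = 219.0 °C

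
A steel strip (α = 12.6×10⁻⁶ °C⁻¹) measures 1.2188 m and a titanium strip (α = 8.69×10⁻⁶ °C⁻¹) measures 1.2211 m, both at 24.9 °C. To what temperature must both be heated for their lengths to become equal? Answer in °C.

Equal length when α₁L₁ΔT − α₂L₂ΔT = L₂ − L₁ = 2.30×10⁻³ m
α₁L₁ = 1.535688×10⁻⁵, α₂L₂ = 1.0611359×10⁻⁵ → Δ(αL) = 4.745521×10⁻⁶ m/K
ΔT = 2.30×10⁻³ / 4.745521×10⁻⁶ = 484.668 K, so T = 24.9 + 484.668 = 509.568 °C

T = 509.6 °C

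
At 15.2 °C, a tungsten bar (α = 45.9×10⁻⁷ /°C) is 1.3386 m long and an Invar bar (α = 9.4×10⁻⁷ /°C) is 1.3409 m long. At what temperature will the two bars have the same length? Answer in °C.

T = 486.2 °C

L₁(1 + α₁ΔT) = L₂(1 + α₂ΔT) ⇒ ΔT = (L₂ − L₁)/(α₁L₁ − α₂L₂)
L₂ − L₁ = 1.3409 − 1.3386 = 2.30×10⁻³ m
α₁L₁ − α₂L₂ = 45.9×10⁻⁷×1.3386 − 9.4×10⁻⁷×1.3409 = 4.883728×10⁻⁶ m/K
ΔT = 2.30×10⁻³ / 4.883728×10⁻⁶ = 470.952 K
T = 15.2 + 470.952 = 486.152 °C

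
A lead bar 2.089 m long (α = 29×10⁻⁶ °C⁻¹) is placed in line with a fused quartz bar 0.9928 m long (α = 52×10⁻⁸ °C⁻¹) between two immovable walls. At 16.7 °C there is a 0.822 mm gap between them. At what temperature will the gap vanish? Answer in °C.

Gap closes when ΔL₁ + ΔL₂ = 0.822 mm = 8.22×10⁻⁴ m
(α₁L₁ + α₂L₂)ΔT = g
α₁L₁ + α₂L₂ = 29×10⁻⁶×2.089 + 52×10⁻⁸×0.9928 = 6.1097256×10⁻⁵ m/K
ΔT = 8.22×10⁻⁴ / 6.1097256×10⁻⁵ = 13.454 K
T = 16.7 + 13.454 = 30.154 °C

T = 30.2 °C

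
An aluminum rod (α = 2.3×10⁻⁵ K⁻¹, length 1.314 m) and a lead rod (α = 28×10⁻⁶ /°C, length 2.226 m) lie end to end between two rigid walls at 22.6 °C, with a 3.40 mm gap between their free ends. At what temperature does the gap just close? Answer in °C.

α₁L₁ = 3.0222×10⁻⁵ m/K, α₂L₂ = 6.2328×10⁻⁵ m/K → total 9.255×10⁻⁵ m/K
ΔT = g/(α₁L₁+α₂L₂) = 3.40×10⁻³ / 9.255×10⁻⁵ = 36.737 K
T = 22.6 + 36.737 = 59.337 °C

T = 59.3 °C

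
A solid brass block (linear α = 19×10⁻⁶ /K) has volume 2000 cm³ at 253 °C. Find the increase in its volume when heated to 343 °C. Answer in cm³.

Isotropic solid: β ≈ 3α = 5.7×10⁻⁵ /K; ΔT = 90 K
ΔV = 3αV₀ΔT = 3(19×10⁻⁶)(2000)(90) = 10.3 cm³

ΔV = 10.3 cm³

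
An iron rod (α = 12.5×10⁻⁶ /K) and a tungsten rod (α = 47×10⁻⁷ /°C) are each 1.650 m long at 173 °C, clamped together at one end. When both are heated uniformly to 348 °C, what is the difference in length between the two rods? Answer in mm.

ΔT = 175 K
iron: ΔL = 12.5×10⁻⁶ × 1.650 m × 175 = 3.6094×10⁻³ m = 3.6094 mm
tungsten: ΔL = 47×10⁻⁷ × 1.650 m × 175 = 1.3571×10⁻³ m = 1.3571 mm
difference = 3.6094 − 1.3571 = 2.2523 mm

2.25 mm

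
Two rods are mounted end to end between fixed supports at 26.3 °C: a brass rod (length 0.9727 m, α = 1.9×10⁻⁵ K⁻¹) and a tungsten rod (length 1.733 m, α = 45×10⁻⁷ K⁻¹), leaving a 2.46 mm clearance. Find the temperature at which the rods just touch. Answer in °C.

T = 120 °C

Gap closes when ΔL₁ + ΔL₂ = 2.46 mm = 2.46×10⁻³ m
(α₁L₁ + α₂L₂)ΔT = g
α₁L₁ + α₂L₂ = 1.9×10⁻⁵×0.9727 + 45×10⁻⁷×1.733 = 2.62798×10⁻⁵ m/K
ΔT = 2.46×10⁻³ / 2.62798×10⁻⁵ = 93.61 K
T = 26.3 + 93.61 = 119.91 °C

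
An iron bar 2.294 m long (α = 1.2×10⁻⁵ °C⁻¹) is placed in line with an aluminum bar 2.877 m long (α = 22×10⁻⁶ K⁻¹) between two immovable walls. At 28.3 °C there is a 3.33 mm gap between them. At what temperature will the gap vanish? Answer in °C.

T = 65.0 °C

α₁L₁ = 2.7528×10⁻⁵ m/K, α₂L₂ = 6.3294×10⁻⁵ m/K → total 9.0822×10⁻⁵ m/K
ΔT = g/(α₁L₁+α₂L₂) = 3.33×10⁻³ / 9.0822×10⁻⁵ = 36.665 K
T = 28.3 + 36.665 = 64.965 °C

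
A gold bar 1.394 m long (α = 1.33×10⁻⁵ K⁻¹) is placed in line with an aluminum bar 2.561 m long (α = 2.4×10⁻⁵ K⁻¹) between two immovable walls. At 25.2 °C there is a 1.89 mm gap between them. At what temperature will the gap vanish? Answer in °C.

T = 48.8 °C

Gap closes when ΔL₁ + ΔL₂ = 1.89 mm = 1.89×10⁻³ m
(α₁L₁ + α₂L₂)ΔT = g
α₁L₁ + α₂L₂ = 1.33×10⁻⁵×1.394 + 2.4×10⁻⁵×2.561 = 8.00042×10⁻⁵ m/K
ΔT = 1.89×10⁻³ / 8.00042×10⁻⁵ = 23.624 K
T = 25.2 + 23.624 = 48.824 °C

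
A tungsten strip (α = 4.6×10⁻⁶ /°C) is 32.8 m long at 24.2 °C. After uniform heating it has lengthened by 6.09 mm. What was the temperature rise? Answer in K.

ΔT = 40.4 K

ΔL = αL₀ΔT ⇒ ΔT = ΔL / (αL₀)
ΔT = 6.09×10⁻³ m / (4.6×10⁻⁶ × 32.8 m) = 40.363 K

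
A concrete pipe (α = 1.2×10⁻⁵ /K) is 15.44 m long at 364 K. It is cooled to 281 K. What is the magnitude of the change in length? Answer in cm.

ΔL = 1.54 cm

|ΔT| = |281 − 364| = 83 K
ΔL = αL₀ΔT = (1.2×10⁻⁵)(15.44)(83) = 1.54×10⁻² m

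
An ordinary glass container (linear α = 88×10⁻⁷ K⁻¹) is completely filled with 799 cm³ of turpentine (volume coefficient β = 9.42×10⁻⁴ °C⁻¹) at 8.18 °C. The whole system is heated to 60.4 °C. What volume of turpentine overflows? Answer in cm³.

38.2 cm³

The container also expands: β_container ≈ 3α = 2.64×10⁻⁵ /K
Net overflow = V₀(β_liq − 3α_cont)ΔT
β − 3α = 9.42×10⁻⁴ − 2.64×10⁻⁵ = 9.156×10⁻⁴ /K; ΔT = 52.22 K
ΔV = 799 × 9.156×10⁻⁴ × 52.22 = 38.2 cm³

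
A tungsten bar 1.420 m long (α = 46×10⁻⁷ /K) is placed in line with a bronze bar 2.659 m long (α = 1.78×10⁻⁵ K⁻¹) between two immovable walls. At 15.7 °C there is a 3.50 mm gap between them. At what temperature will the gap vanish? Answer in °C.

α₁L₁ = 6.532×10⁻⁶ m/K, α₂L₂ = 4.73302×10⁻⁵ m/K → total 5.38622×10⁻⁵ m/K
ΔT = g/(α₁L₁+α₂L₂) = 3.50×10⁻³ / 5.38622×10⁻⁵ = 64.981 K
T = 15.7 + 64.981 = 80.681 °C

T = 80.7 °C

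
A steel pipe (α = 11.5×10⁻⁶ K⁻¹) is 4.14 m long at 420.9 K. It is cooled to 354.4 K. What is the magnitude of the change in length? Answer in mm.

ΔL = 3.17 mm

|ΔT| = |354.4 − 420.9| = 66.5 K
ΔL = αL₀ΔT = (11.5×10⁻⁶)(4.14)(66.5) = 3.17×10⁻³ m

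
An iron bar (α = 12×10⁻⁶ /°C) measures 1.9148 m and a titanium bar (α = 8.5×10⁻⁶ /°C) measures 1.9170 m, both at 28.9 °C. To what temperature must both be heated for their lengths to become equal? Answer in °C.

Equal length when α₁L₁ΔT − α₂L₂ΔT = L₂ − L₁ = 2.20×10⁻³ m
α₁L₁ = 2.29776×10⁻⁵, α₂L₂ = 1.62945×10⁻⁵ → Δ(αL) = 6.6831×10⁻⁶ m/K
ΔT = 2.20×10⁻³ / 6.6831×10⁻⁶ = 329.189 K, so T = 28.9 + 329.189 = 358.089 °C

T = 358.1 °C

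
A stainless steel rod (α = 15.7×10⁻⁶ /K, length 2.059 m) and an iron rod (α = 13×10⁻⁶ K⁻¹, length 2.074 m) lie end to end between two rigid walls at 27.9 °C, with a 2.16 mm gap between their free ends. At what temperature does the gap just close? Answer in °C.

T = 64.3 °C

Gap closes when ΔL₁ + ΔL₂ = 2.16 mm = 2.16×10⁻³ m
(α₁L₁ + α₂L₂)ΔT = g
α₁L₁ + α₂L₂ = 15.7×10⁻⁶×2.059 + 13×10⁻⁶×2.074 = 5.92883×10⁻⁵ m/K
ΔT = 2.16×10⁻³ / 5.92883×10⁻⁵ = 36.432 K
T = 27.9 + 36.432 = 64.332 °C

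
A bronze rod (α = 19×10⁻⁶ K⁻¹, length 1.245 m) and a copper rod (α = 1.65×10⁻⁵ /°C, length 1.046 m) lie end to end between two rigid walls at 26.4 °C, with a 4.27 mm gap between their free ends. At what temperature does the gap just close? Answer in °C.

T = 131 °C

α₁L₁ = 2.3655×10⁻⁵ m/K, α₂L₂ = 1.7259×10⁻⁵ m/K → total 4.0914×10⁻⁵ m/K
ΔT = g/(α₁L₁+α₂L₂) = 4.27×10⁻³ / 4.0914×10⁻⁵ = 104.37 K
T = 26.4 + 104.37 = 130.77 °C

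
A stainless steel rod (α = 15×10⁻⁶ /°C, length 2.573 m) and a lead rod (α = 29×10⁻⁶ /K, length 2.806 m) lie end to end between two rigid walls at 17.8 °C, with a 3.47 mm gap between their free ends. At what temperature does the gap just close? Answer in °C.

α₁L₁ = 3.8595×10⁻⁵ m/K, α₂L₂ = 8.1374×10⁻⁵ m/K → total 1.19969×10⁻⁴ m/K
ΔT = g/(α₁L₁+α₂L₂) = 3.47×10⁻³ / 1.19969×10⁻⁴ = 28.924 K
T = 17.8 + 28.924 = 46.724 °C

T = 46.7 °C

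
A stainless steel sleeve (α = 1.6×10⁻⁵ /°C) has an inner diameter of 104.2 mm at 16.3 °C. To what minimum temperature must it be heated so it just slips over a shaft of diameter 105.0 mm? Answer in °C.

T = 496 °C

Required Δd = 105.0 − 104.2 = 0.8 mm
Δd = αd₀ΔT ⇒ ΔT = Δd/(αd₀) = 0.8 / (1.6×10⁻⁵ × 104.2) = 479.85 K
T_min = 16.3 + 479.85 = 496.15 °C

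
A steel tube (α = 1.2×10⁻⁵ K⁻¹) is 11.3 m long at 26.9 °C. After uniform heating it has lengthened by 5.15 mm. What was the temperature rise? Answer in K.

ΔT = 38.0 K

ΔL = αL₀ΔT ⇒ ΔT = ΔL / (αL₀)
ΔT = 5.15×10⁻³ m / (1.2×10⁻⁵ × 11.3 m) = 37.979 K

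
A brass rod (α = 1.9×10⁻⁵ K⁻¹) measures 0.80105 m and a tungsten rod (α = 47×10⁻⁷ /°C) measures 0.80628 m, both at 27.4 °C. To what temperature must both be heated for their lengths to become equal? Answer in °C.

Equal length when α₁L₁ΔT − α₂L₂ΔT = L₂ − L₁ = 5.23×10⁻³ m
α₁L₁ = 1.521995×10⁻⁵, α₂L₂ = 3.789516×10⁻⁶ → Δ(αL) = 1.1430434×10⁻⁵ m/K
ΔT = 5.23×10⁻³ / 1.1430434×10⁻⁵ = 457.550 K, so T = 27.4 + 457.550 = 484.950 °C

T = 485.0 °C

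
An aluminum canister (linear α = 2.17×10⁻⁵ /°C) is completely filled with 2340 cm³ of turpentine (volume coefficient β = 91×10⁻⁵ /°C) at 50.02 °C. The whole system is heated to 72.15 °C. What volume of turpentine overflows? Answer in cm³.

The canister also expands: β_container ≈ 3α = 6.51×10⁻⁵ /K
Net overflow = V₀(β_liq − 3α_cont)ΔT
β − 3α = 9.10×10⁻⁴ − 6.51×10⁻⁵ = 8.449×10⁻⁴ /K; ΔT = 22.13 K
ΔV = 2340 × 8.449×10⁻⁴ × 22.13 = 43.8 cm³

43.8 cm³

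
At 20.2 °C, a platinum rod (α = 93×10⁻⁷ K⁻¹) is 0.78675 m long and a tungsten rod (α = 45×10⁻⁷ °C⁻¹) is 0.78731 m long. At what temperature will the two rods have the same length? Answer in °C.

L₁(1 + α₁ΔT) = L₂(1 + α₂ΔT) ⇒ ΔT = (L₂ − L₁)/(α₁L₁ − α₂L₂)
L₂ − L₁ = 0.78731 − 0.78675 = 5.60×10⁻⁴ m
α₁L₁ − α₂L₂ = 93×10⁻⁷×0.78675 − 45×10⁻⁷×0.78731 = 3.77388×10⁻⁶ m/K
ΔT = 5.60×10⁻⁴ / 3.77388×10⁻⁶ = 148.388 K
T = 20.2 + 148.388 = 168.588 °C

T = 168.6 °C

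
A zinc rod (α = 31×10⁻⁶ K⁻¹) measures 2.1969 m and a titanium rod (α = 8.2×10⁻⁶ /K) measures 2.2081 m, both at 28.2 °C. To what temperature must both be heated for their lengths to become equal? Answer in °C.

Equal length when α₁L₁ΔT − α₂L₂ΔT = L₂ − L₁ = 1.12×10⁻² m
α₁L₁ = 6.81039×10⁻⁵, α₂L₂ = 1.810642×10⁻⁵ → Δ(αL) = 4.999748×10⁻⁵ m/K
ΔT = 1.12×10⁻² / 4.999748×10⁻⁵ = 224.011 K, so T = 28.2 + 224.011 = 252.211 °C

T = 252.2 °C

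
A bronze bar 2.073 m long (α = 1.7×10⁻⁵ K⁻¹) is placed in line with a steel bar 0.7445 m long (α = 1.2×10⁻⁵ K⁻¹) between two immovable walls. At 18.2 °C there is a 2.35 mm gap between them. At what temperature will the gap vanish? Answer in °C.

T = 71.4 °C

α₁L₁ = 3.5241×10⁻⁵ m/K, α₂L₂ = 8.934×10⁻⁶ m/K → total 4.4175×10⁻⁵ m/K
ΔT = g/(α₁L₁+α₂L₂) = 2.35×10⁻³ / 4.4175×10⁻⁵ = 53.198 K
T = 18.2 + 53.198 = 71.398 °C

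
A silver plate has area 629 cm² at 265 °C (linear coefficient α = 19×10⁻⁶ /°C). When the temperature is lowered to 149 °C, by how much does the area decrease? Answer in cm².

ΔA = 2.77 cm²

Area coefficient ≈ 2α; |ΔT| = 116 K
ΔA = 2αA₀ΔT = 2(19×10⁻⁶)(629)(116) = 2.77 cm²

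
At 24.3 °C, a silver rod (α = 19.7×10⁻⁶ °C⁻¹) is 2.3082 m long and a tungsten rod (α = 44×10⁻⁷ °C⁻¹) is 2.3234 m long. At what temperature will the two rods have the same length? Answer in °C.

L₁(1 + α₁ΔT) = L₂(1 + α₂ΔT) ⇒ ΔT = (L₂ − L₁)/(α₁L₁ − α₂L₂)
L₂ − L₁ = 2.3234 − 2.3082 = 1.52×10⁻² m
α₁L₁ − α₂L₂ = 19.7×10⁻⁶×2.3082 − 44×10⁻⁷×2.3234 = 3.524858×10⁻⁵ m/K
ΔT = 1.52×10⁻² / 3.524858×10⁻⁵ = 431.223 K
T = 24.3 + 431.223 = 455.523 °C

T = 455.5 °C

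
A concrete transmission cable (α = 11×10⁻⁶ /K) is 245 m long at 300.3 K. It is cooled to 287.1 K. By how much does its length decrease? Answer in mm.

|ΔT| = |287.1 − 300.3| = 13.2 K
ΔL = αL₀ΔT = (11×10⁻⁶)(245)(13.2) = 3.56×10⁻² m

ΔL = 35.6 mm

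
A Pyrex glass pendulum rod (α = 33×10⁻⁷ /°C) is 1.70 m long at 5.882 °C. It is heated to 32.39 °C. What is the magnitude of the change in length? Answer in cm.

ΔL = 0.0149 cm

|ΔT| = |32.39 − 5.882| = 26.508 K
ΔL = αL₀ΔT = (33×10⁻⁷)(1.70)(26.508) = 1.49×10⁻⁴ m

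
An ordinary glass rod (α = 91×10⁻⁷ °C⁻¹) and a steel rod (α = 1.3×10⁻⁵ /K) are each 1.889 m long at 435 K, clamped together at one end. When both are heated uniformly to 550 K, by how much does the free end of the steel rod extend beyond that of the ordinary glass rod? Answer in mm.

0.847 mm

ΔT = 115 K
ordinary glass: ΔL = 91×10⁻⁷ × 1.889 m × 115 = 1.9768×10⁻³ m = 1.9768 mm
steel: ΔL = 1.3×10⁻⁵ × 1.889 m × 115 = 2.8241×10⁻³ m = 2.8241 mm
difference = 2.8241 − 1.9768 = 0.8473 mm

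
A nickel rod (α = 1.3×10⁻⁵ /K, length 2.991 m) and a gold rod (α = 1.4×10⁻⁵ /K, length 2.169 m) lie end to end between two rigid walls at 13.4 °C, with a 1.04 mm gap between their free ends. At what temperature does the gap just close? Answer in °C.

T = 28.4 °C

Gap closes when ΔL₁ + ΔL₂ = 1.04 mm = 1.04×10⁻³ m
(α₁L₁ + α₂L₂)ΔT = g
α₁L₁ + α₂L₂ = 1.3×10⁻⁵×2.991 + 1.4×10⁻⁵×2.169 = 6.9249×10⁻⁵ m/K
ΔT = 1.04×10⁻³ / 6.9249×10⁻⁵ = 15.018 K
T = 13.4 + 15.018 = 28.418 °C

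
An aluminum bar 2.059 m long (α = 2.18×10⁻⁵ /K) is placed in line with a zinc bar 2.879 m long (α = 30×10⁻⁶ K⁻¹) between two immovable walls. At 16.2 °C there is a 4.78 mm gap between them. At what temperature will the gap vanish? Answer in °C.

T = 52.6 °C

Gap closes when ΔL₁ + ΔL₂ = 4.78 mm = 4.78×10⁻³ m
(α₁L₁ + α₂L₂)ΔT = g
α₁L₁ + α₂L₂ = 2.18×10⁻⁵×2.059 + 30×10⁻⁶×2.879 = 1.312562×10⁻⁴ m/K
ΔT = 4.78×10⁻³ / 1.312562×10⁻⁴ = 36.417 K
T = 16.2 + 36.417 = 52.617 °C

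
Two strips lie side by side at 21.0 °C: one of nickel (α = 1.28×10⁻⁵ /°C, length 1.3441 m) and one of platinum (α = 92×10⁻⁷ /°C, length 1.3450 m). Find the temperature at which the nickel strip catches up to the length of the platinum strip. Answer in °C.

T = 207.3 °C

L₁(1 + α₁ΔT) = L₂(1 + α₂ΔT) ⇒ ΔT = (L₂ − L₁)/(α₁L₁ − α₂L₂)
L₂ − L₁ = 1.3450 − 1.3441 = 9.00×10⁻⁴ m
α₁L₁ − α₂L₂ = 1.28×10⁻⁵×1.3441 − 92×10⁻⁷×1.3450 = 4.83048×10⁻⁶ m/K
ΔT = 9.00×10⁻⁴ / 4.83048×10⁻⁶ = 186.317 K
T = 21.0 + 186.317 = 207.317 °C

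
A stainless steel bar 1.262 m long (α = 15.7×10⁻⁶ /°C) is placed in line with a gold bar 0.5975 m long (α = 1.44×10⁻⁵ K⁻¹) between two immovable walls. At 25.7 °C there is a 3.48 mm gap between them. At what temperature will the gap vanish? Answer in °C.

α₁L₁ = 1.98134×10⁻⁵ m/K, α₂L₂ = 8.604×10⁻⁶ m/K → total 2.84174×10⁻⁵ m/K
ΔT = g/(α₁L₁+α₂L₂) = 3.48×10⁻³ / 2.84174×10⁻⁵ = 122.46 K
T = 25.7 + 122.46 = 148.16 °C

T = 148 °C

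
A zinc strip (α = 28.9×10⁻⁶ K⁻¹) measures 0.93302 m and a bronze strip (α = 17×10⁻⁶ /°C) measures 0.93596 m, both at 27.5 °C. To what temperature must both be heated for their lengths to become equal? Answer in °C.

T = 293.5 °C

Equal length when α₁L₁ΔT − α₂L₂ΔT = L₂ − L₁ = 2.94×10⁻³ m
α₁L₁ = 2.6964278×10⁻⁵, α₂L₂ = 1.591132×10⁻⁵ → Δ(αL) = 1.1052958×10⁻⁵ m/K
ΔT = 2.94×10⁻³ / 1.1052958×10⁻⁵ = 265.992 K, so T = 27.5 + 265.992 = 293.492 °C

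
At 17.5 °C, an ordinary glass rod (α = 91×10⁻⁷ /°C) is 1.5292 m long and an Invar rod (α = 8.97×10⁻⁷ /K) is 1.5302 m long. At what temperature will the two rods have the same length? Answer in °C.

T = 97.22 °C

L₁(1 + α₁ΔT) = L₂(1 + α₂ΔT) ⇒ ΔT = (L₂ − L₁)/(α₁L₁ − α₂L₂)
L₂ − L₁ = 1.5302 − 1.5292 = 1.00×10⁻³ m
α₁L₁ − α₂L₂ = 91×10⁻⁷×1.5292 − 8.97×10⁻⁷×1.5302 = 1.25431306×10⁻⁵ m/K
ΔT = 1.00×10⁻³ / 1.25431306×10⁻⁵ = 79.7249 K
T = 17.5 + 79.7249 = 97.2249 °C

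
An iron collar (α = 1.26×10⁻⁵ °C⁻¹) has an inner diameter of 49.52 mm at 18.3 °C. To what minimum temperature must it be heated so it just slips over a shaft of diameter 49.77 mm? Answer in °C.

T = 419 °C

Required Δd = 49.77 − 49.52 = 0.25 mm
Δd = αd₀ΔT ⇒ ΔT = Δd/(αd₀) = 0.25 / (1.26×10⁻⁵ × 49.52) = 400.67 K
T_min = 18.3 + 400.67 = 418.97 °C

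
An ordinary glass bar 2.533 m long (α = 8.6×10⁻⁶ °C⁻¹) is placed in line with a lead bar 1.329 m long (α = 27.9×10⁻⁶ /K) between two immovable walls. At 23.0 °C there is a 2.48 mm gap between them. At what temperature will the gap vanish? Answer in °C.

T = 65.1 °C

α₁L₁ = 2.17838×10⁻⁵ m/K, α₂L₂ = 3.70791×10⁻⁵ m/K → total 5.88629×10⁻⁵ m/K
ΔT = g/(α₁L₁+α₂L₂) = 2.48×10⁻³ / 5.88629×10⁻⁵ = 42.132 K
T = 23.0 + 42.132 = 65.132 °C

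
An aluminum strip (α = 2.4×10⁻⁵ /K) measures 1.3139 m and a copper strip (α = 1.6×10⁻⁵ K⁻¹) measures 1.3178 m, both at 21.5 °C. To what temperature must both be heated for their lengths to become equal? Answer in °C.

Equal length when α₁L₁ΔT − α₂L₂ΔT = L₂ − L₁ = 3.90×10⁻³ m
α₁L₁ = 3.15336×10⁻⁵, α₂L₂ = 2.10848×10⁻⁵ → Δ(αL) = 1.04488×10⁻⁵ m/K
ΔT = 3.90×10⁻³ / 1.04488×10⁻⁵ = 373.249 K, so T = 21.5 + 373.249 = 394.749 °C

T = 394.7 °C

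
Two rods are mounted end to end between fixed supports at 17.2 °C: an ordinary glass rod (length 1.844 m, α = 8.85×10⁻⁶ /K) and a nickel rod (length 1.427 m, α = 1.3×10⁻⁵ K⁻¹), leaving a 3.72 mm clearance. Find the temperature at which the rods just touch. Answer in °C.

T = 124 °C

α₁L₁ = 1.63194×10⁻⁵ m/K, α₂L₂ = 1.8551×10⁻⁵ m/K → total 3.48704×10⁻⁵ m/K
ΔT = g/(α₁L₁+α₂L₂) = 3.72×10⁻³ / 3.48704×10⁻⁵ = 106.68 K
T = 17.2 + 106.68 = 123.88 °C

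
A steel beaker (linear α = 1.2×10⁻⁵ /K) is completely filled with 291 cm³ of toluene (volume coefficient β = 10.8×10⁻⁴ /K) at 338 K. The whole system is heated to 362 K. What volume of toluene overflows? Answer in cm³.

The beaker also expands: β_container ≈ 3α = 3.6×10⁻⁵ /K
Net overflow = V₀(β_liq − 3α_cont)ΔT
β − 3α = 1.08×10⁻³ − 3.6×10⁻⁵ = 1.044×10⁻³ /K; ΔT = 24 K
ΔV = 291 × 1.044×10⁻³ × 24 = 7.29 cm³

7.29 cm³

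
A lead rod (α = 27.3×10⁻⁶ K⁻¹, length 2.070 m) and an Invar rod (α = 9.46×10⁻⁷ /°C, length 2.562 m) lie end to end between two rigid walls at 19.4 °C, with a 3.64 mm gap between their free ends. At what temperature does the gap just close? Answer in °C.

T = 81.2 °C

α₁L₁ = 5.6511×10⁻⁵ m/K, α₂L₂ = 2.423652×10⁻⁶ m/K → total 5.8934652×10⁻⁵ m/K
ΔT = g/(α₁L₁+α₂L₂) = 3.64×10⁻³ / 5.8934652×10⁻⁵ = 61.763 K
T = 19.4 + 61.763 = 81.163 °C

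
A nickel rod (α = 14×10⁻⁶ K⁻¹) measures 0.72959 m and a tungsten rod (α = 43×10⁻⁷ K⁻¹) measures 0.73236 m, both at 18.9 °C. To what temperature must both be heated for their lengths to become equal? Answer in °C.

T = 411.0 °C

Equal length when α₁L₁ΔT − α₂L₂ΔT = L₂ − L₁ = 2.77×10⁻³ m
α₁L₁ = 1.021426×10⁻⁵, α₂L₂ = 3.149148×10⁻⁶ → Δ(αL) = 7.065112×10⁻⁶ m/K
ΔT = 2.77×10⁻³ / 7.065112×10⁻⁶ = 392.067 K, so T = 18.9 + 392.067 = 410.967 °C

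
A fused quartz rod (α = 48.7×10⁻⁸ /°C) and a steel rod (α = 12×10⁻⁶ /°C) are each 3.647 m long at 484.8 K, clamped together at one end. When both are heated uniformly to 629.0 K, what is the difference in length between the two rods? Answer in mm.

6.05 mm

ΔT = 144.2 K
fused quartz: ΔL = 48.7×10⁻⁸ × 3.647 m × 144.2 = 2.5611×10⁻⁴ m = 0.25611 mm
steel: ΔL = 12×10⁻⁶ × 3.647 m × 144.2 = 6.3108×10⁻³ m = 6.3108 mm
difference = 6.3108 − 0.25611 = 6.05469 mm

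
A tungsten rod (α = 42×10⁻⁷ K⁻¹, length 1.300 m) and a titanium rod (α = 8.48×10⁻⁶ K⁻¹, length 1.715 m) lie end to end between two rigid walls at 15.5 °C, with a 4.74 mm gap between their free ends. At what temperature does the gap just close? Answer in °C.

T = 252 °C

α₁L₁ = 5.460×10⁻⁶ m/K, α₂L₂ = 1.45432×10⁻⁵ m/K → total 2.00032×10⁻⁵ m/K
ΔT = g/(α₁L₁+α₂L₂) = 4.74×10⁻³ / 2.00032×10⁻⁵ = 236.96 K
T = 15.5 + 236.96 = 252.46 °C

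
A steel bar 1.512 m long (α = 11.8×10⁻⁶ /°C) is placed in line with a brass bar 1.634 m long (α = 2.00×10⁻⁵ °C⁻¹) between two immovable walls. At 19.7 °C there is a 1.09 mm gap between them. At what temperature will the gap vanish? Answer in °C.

Gap closes when ΔL₁ + ΔL₂ = 1.09 mm = 1.09×10⁻³ m
(α₁L₁ + α₂L₂)ΔT = g
α₁L₁ + α₂L₂ = 11.8×10⁻⁶×1.512 + 2.00×10⁻⁵×1.634 = 5.05216×10⁻⁵ m/K
ΔT = 1.09×10⁻³ / 5.05216×10⁻⁵ = 21.575 K
T = 19.7 + 21.575 = 41.275 °C

T = 41.3 °C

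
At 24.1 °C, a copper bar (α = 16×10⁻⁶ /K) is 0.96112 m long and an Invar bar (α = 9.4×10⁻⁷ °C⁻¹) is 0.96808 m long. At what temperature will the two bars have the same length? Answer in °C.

Equal length when α₁L₁ΔT − α₂L₂ΔT = L₂ − L₁ = 6.96×10⁻³ m
α₁L₁ = 1.537792×10⁻⁵, α₂L₂ = 9.099952×10⁻⁷ → Δ(αL) = 1.44679248×10⁻⁵ m/K
ΔT = 6.96×10⁻³ / 1.44679248×10⁻⁵ = 481.064 K, so T = 24.1 + 481.064 = 505.164 °C

T = 505.2 °C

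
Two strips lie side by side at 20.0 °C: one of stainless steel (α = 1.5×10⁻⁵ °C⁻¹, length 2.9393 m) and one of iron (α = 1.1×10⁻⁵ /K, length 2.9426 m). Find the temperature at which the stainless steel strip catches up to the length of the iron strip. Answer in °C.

L₁(1 + α₁ΔT) = L₂(1 + α₂ΔT) ⇒ ΔT = (L₂ − L₁)/(α₁L₁ − α₂L₂)
L₂ − L₁ = 2.9426 − 2.9393 = 3.30×10⁻³ m
α₁L₁ − α₂L₂ = 1.5×10⁻⁵×2.9393 − 1.1×10⁻⁵×2.9426 = 1.17209×10⁻⁵ m/K
ΔT = 3.30×10⁻³ / 1.17209×10⁻⁵ = 281.548 K
T = 20.0 + 281.548 = 301.548 °C

T = 301.5 °C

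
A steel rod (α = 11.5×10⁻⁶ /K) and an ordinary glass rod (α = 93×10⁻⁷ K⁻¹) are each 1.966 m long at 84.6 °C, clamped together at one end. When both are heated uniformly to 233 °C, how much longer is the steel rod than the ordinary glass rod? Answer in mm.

0.642 mm

ΔT = 148.4 K
steel: ΔL = 11.5×10⁻⁶ × 1.966 m × 148.4 = 3.3552×10⁻³ m = 3.3552 mm
ordinary glass: ΔL = 93×10⁻⁷ × 1.966 m × 148.4 = 2.7133×10⁻³ m = 2.7133 mm
difference = 3.3552 − 2.7133 = 0.6419 mm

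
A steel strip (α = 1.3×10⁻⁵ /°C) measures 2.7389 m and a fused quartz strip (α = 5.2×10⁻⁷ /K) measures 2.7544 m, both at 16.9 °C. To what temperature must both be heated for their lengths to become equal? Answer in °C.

T = 470.5 °C

L₁(1 + α₁ΔT) = L₂(1 + α₂ΔT) ⇒ ΔT = (L₂ − L₁)/(α₁L₁ − α₂L₂)
L₂ − L₁ = 2.7544 − 2.7389 = 1.55×10⁻² m
α₁L₁ − α₂L₂ = 1.3×10⁻⁵×2.7389 − 5.2×10⁻⁷×2.7544 = 3.4173412×10⁻⁵ m/K
ΔT = 1.55×10⁻² / 3.4173412×10⁻⁵ = 453.569 K
T = 16.9 + 453.569 = 470.469 °C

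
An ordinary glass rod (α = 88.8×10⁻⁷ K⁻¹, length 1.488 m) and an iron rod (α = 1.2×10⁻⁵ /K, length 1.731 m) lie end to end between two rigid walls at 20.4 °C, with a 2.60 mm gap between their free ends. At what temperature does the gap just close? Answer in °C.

Gap closes when ΔL₁ + ΔL₂ = 2.60 mm = 2.60×10⁻³ m
(α₁L₁ + α₂L₂)ΔT = g
α₁L₁ + α₂L₂ = 88.8×10⁻⁷×1.488 + 1.2×10⁻⁵×1.731 = 3.398544×10⁻⁵ m/K
ΔT = 2.60×10⁻³ / 3.398544×10⁻⁵ = 76.503 K
T = 20.4 + 76.503 = 96.903 °C

T = 96.9 °C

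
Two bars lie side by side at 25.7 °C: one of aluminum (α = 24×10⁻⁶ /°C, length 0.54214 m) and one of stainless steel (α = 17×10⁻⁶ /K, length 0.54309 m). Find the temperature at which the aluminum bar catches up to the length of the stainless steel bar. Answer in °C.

Equal length when α₁L₁ΔT − α₂L₂ΔT = L₂ − L₁ = 9.50×10⁻⁴ m
α₁L₁ = 1.301136×10⁻⁵, α₂L₂ = 9.23253×10⁻⁶ → Δ(αL) = 3.77883×10⁻⁶ m/K
ΔT = 9.50×10⁻⁴ / 3.77883×10⁻⁶ = 251.401 K, so T = 25.7 + 251.401 = 277.101 °C

T = 277.1 °C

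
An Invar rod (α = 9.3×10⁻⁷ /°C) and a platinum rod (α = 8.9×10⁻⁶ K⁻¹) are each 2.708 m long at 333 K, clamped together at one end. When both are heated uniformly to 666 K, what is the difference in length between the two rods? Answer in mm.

ΔT = 333 K
Invar: ΔL = 9.3×10⁻⁷ × 2.708 m × 333 = 8.3864×10⁻⁴ m = 0.83864 mm
platinum: ΔL = 8.9×10⁻⁶ × 2.708 m × 333 = 8.0257×10⁻³ m = 8.0257 mm
difference = 8.0257 − 0.83864 = 7.18706 mm

7.19 mm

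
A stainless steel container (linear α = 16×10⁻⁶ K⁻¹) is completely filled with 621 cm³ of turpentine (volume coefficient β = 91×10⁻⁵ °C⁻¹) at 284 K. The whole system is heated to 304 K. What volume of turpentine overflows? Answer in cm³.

The container also expands: β_container ≈ 3α = 4.8×10⁻⁵ /K
Net overflow = V₀(β_liq − 3α_cont)ΔT
β − 3α = 9.10×10⁻⁴ − 4.8×10⁻⁵ = 8.62×10⁻⁴ /K; ΔT = 20 K
ΔV = 621 × 8.62×10⁻⁴ × 20 = 10.7 cm³

10.7 cm³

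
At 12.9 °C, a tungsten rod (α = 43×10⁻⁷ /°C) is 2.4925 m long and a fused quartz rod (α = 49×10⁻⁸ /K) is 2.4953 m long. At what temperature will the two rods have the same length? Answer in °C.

T = 307.8 °C

L₁(1 + α₁ΔT) = L₂(1 + α₂ΔT) ⇒ ΔT = (L₂ − L₁)/(α₁L₁ − α₂L₂)
L₂ − L₁ = 2.4953 − 2.4925 = 2.80×10⁻³ m
α₁L₁ − α₂L₂ = 43×10⁻⁷×2.4925 − 49×10⁻⁸×2.4953 = 9.495053×10⁻⁶ m/K
ΔT = 2.80×10⁻³ / 9.495053×10⁻⁶ = 294.890 K
T = 12.9 + 294.890 = 307.790 °C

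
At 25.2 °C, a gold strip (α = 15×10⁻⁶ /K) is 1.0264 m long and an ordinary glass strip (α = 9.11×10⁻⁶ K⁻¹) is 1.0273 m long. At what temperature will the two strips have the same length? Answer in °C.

L₁(1 + α₁ΔT) = L₂(1 + α₂ΔT) ⇒ ΔT = (L₂ − L₁)/(α₁L₁ − α₂L₂)
L₂ − L₁ = 1.0273 − 1.0264 = 9.00×10⁻⁴ m
α₁L₁ − α₂L₂ = 15×10⁻⁶×1.0264 − 9.11×10⁻⁶×1.0273 = 6.037297×10⁻⁶ m/K
ΔT = 9.00×10⁻⁴ / 6.037297×10⁻⁶ = 149.073 K
T = 25.2 + 149.073 = 174.273 °C

T = 174.3 °C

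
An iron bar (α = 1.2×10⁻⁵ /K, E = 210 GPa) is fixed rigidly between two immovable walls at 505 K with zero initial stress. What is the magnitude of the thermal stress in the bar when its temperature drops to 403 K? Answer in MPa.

Fully constrained: the free strain ε = αΔT is blocked, so σ = Eε = EαΔT.
|ΔT| = 102 K
σ = 210×10⁹ × 1.2×10⁻⁵ × 102 = 2.57×10⁸ Pa

σ = 257 MPa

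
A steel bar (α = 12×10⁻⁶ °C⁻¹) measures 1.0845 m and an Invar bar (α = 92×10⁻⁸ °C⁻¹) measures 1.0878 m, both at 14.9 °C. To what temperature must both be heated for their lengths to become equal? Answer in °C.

L₁(1 + α₁ΔT) = L₂(1 + α₂ΔT) ⇒ ΔT = (L₂ − L₁)/(α₁L₁ − α₂L₂)
L₂ − L₁ = 1.0878 − 1.0845 = 3.30×10⁻³ m
α₁L₁ − α₂L₂ = 12×10⁻⁶×1.0845 − 92×10⁻⁸×1.0878 = 1.2013224×10⁻⁵ m/K
ΔT = 3.30×10⁻³ / 1.2013224×10⁻⁵ = 274.697 K
T = 14.9 + 274.697 = 289.597 °C

T = 289.6 °C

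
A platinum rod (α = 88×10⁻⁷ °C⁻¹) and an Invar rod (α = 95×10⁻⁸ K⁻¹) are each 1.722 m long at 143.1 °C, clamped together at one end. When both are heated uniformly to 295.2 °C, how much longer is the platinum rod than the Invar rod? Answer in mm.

ΔT = 152.1 K
platinum: ΔL = 88×10⁻⁷ × 1.722 m × 152.1 = 2.3049×10⁻³ m = 2.3049 mm
Invar: ΔL = 95×10⁻⁸ × 1.722 m × 152.1 = 2.4882×10⁻⁴ m = 0.24882 mm
difference = 2.3049 − 0.24882 = 2.05608 mm

2.06 mm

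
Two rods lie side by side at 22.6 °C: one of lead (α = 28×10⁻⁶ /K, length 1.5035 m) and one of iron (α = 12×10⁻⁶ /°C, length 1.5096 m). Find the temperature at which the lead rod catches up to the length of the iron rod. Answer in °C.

L₁(1 + α₁ΔT) = L₂(1 + α₂ΔT) ⇒ ΔT = (L₂ − L₁)/(α₁L₁ − α₂L₂)
L₂ − L₁ = 1.5096 − 1.5035 = 6.10×10⁻³ m
α₁L₁ − α₂L₂ = 28×10⁻⁶×1.5035 − 12×10⁻⁶×1.5096 = 2.39828×10⁻⁵ m/K
ΔT = 6.10×10⁻³ / 2.39828×10⁻⁵ = 254.349 K
T = 22.6 + 254.349 = 276.949 °C

T = 276.9 °C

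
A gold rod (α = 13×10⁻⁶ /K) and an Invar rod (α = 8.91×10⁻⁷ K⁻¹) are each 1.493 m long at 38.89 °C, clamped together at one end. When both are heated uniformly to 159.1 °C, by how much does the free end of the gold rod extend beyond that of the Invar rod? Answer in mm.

ΔT = 120.21 K
gold: ΔL = 13×10⁻⁶ × 1.493 m × 120.21 = 2.3332×10⁻³ m = 2.3332 mm
Invar: ΔL = 8.91×10⁻⁷ × 1.493 m × 120.21 = 1.5991×10⁻⁴ m = 0.15991 mm
difference = 2.3332 − 0.15991 = 2.17329 mm

2.17 mm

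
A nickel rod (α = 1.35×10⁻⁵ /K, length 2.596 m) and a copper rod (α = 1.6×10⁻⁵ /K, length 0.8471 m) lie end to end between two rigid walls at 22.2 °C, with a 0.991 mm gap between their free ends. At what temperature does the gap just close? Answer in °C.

T = 42.6 °C

α₁L₁ = 3.5046×10⁻⁵ m/K, α₂L₂ = 1.35536×10⁻⁵ m/K → total 4.85996×10⁻⁵ m/K
ΔT = g/(α₁L₁+α₂L₂) = 9.91×10⁻⁴ / 4.85996×10⁻⁵ = 20.391 K
T = 22.2 + 20.391 = 42.591 °C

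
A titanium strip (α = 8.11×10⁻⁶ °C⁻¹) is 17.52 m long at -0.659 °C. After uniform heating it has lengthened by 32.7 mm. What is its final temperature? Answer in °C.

T = 229 °C

ΔL = αL₀ΔT ⇒ ΔT = ΔL / (αL₀)
ΔT = 32.7×10⁻³ m / (8.11×10⁻⁶ × 17.52 m) = 230.140 K
T = -0.659 + 230.140 = 229.481 °C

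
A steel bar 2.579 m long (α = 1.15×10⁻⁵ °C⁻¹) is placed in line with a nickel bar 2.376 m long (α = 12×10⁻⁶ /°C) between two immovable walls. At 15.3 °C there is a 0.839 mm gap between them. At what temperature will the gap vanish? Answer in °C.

T = 29.7 °C

α₁L₁ = 2.96585×10⁻⁵ m/K, α₂L₂ = 2.8512×10⁻⁵ m/K → total 5.81705×10⁻⁵ m/K
ΔT = g/(α₁L₁+α₂L₂) = 8.39×10⁻⁴ / 5.81705×10⁻⁵ = 14.423 K
T = 15.3 + 14.423 = 29.723 °C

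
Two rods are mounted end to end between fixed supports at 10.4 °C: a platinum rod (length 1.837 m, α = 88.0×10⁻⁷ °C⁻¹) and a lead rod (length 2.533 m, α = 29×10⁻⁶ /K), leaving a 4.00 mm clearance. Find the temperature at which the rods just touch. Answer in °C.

Gap closes when ΔL₁ + ΔL₂ = 4.00 mm = 4.00×10⁻³ m
(α₁L₁ + α₂L₂)ΔT = g
α₁L₁ + α₂L₂ = 88.0×10⁻⁷×1.837 + 29×10⁻⁶×2.533 = 8.96226×10⁻⁵ m/K
ΔT = 4.00×10⁻³ / 8.96226×10⁻⁵ = 44.632 K
T = 10.4 + 44.632 = 55.032 °C

T = 55.0 °C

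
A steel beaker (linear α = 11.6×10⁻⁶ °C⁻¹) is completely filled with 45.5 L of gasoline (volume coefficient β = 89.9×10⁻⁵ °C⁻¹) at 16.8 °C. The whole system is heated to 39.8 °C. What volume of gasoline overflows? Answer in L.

0.904 L

The beaker also expands: β_container ≈ 3α = 3.48×10⁻⁵ /K
Net overflow = V₀(β_liq − 3α_cont)ΔT
β − 3α = 8.99×10⁻⁴ − 3.48×10⁻⁵ = 8.642×10⁻⁴ /K; ΔT = 23.0 K
ΔV = 45.5 × 8.642×10⁻⁴ × 23.0 = 0.904 L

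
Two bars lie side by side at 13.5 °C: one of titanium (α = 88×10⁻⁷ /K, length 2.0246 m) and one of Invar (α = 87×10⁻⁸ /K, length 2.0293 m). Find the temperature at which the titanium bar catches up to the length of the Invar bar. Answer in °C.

T = 306.3 °C

Equal length when α₁L₁ΔT − α₂L₂ΔT = L₂ − L₁ = 4.70×10⁻³ m
α₁L₁ = 1.781648×10⁻⁵, α₂L₂ = 1.765491×10⁻⁶ → Δ(αL) = 1.6050989×10⁻⁵ m/K
ΔT = 4.70×10⁻³ / 1.6050989×10⁻⁵ = 292.817 K, so T = 13.5 + 292.817 = 306.317 °C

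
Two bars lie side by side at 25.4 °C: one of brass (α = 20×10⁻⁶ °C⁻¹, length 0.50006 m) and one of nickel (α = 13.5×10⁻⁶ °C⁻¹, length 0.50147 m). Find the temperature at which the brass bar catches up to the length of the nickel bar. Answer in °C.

L₁(1 + α₁ΔT) = L₂(1 + α₂ΔT) ⇒ ΔT = (L₂ − L₁)/(α₁L₁ − α₂L₂)
L₂ − L₁ = 0.50147 − 0.50006 = 1.41×10⁻³ m
α₁L₁ − α₂L₂ = 20×10⁻⁶×0.50006 − 13.5×10⁻⁶×0.50147 = 3.231355×10⁻⁶ m/K
ΔT = 1.41×10⁻³ / 3.231355×10⁻⁶ = 436.349 K
T = 25.4 + 436.349 = 461.749 °C

T = 461.7 °C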